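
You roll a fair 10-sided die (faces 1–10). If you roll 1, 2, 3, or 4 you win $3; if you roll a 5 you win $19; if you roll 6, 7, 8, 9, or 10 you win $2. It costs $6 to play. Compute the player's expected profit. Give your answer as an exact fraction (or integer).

E[payout] = (1/2)·2 + (2/5)·3 + (1/10)·19 = 41/10
Expected profit = 41/10 − 6 = -19/10

-19/10 dollars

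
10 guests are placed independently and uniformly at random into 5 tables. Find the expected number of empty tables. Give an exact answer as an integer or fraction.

Let Xⱼ=1 if table j is empty. P(Xⱼ=1) = ((5-1)/5)^10 = 1048576/9765625.
By linearity, E[#empty] = 5·1048576/9765625 = 1048576/1953125.

1048576/1953125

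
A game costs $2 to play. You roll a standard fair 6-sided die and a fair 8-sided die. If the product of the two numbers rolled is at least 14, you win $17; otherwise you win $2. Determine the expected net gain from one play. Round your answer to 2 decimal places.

$7.19

E[payout] = (25/48)·2 + (23/48)·17 = 147/16
Expected profit = 147/16 − 2 = 115/16 ≈ $7.19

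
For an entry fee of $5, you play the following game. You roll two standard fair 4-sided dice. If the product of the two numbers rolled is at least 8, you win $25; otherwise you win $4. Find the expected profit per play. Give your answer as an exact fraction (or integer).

E[payout] = (5/8)·4 + (3/8)·25 = 95/8
Expected profit = 95/8 − 5 = 55/8

55/8 dollars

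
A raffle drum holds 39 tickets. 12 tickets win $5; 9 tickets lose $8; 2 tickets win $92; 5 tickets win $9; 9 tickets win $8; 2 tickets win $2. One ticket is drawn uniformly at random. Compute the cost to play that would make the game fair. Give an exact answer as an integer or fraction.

E[payout] = (12/39)·5 + (9/39)·(-8) + (2/39)·92 + (5/39)·9 + (9/39)·8 + (2/39)·2 = 293/39
Fair fee = E[payout] = 293/39

293/39 dollars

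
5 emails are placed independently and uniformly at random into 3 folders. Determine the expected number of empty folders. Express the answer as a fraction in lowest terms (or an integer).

Let Xⱼ=1 if folder j is empty. P(Xⱼ=1) = ((3-1)/3)^5 = 32/243.
By linearity, E[#empty] = 3·32/243 = 32/81.

32/81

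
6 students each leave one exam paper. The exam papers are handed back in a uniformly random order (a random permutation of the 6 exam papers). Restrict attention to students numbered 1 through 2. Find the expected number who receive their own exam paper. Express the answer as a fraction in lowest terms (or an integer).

1/3

Let Xᵢ = 1 if person i gets their own exam paper. For each i, P(Xᵢ=1) = 1/6.
By linearity of expectation, E[X₁+…+X_2] = 2·(1/6) = 1/3.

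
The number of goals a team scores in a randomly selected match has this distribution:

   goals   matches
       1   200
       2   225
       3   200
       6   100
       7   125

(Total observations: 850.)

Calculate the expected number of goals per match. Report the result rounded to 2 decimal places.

3.21

Total = 850, so P(goals=1) = 200/850, etc.
E[X] = (4/17)·1 + (9/34)·2 + (4/17)·3 + (2/17)·6 + (5/34)·7
     = 109/34 ≈ 3.21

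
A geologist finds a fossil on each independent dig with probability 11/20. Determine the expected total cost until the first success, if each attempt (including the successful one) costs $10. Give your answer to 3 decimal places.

$18.182

E[#attempts] = 1/p = 20/11; E[cost] = 10·20/11 = 200/11.
≈ 18.182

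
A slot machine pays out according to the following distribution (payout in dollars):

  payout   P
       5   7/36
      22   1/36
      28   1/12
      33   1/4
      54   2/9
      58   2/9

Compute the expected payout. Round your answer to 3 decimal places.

$37.056

E[X] = (7/36)·5 + (1/36)·22 + (1/12)·28 + (1/4)·33 + (2/9)·54 + (2/9)·58
     = 667/18 ≈ 37.056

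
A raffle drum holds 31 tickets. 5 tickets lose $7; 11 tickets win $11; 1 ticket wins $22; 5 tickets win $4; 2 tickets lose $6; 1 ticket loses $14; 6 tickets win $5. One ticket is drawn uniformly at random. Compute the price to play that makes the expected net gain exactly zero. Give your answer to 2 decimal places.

E[payout] = (5/31)·(-7) + (11/31)·11 + (1/31)·22 + (5/31)·4 + (2/31)·(-6) + (1/31)·(-14) + (6/31)·5 = 132/31
Fair fee = E[payout] = 132/31 ≈ $4.26

$4.26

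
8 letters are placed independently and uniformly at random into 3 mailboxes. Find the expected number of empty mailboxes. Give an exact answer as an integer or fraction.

Let Xⱼ=1 if mailbox j is empty. P(Xⱼ=1) = ((3-1)/3)^8 = 256/6561.
By linearity, E[#empty] = 3·256/6561 = 256/2187.

256/2187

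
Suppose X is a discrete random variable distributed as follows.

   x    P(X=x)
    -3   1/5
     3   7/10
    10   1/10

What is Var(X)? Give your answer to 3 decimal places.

11.850

E[X] = (1/5)·(-3) + (7/10)·3 + (1/10)·10 = 5/2
E[X²] = (1/5)·9 + (7/10)·9 + (1/10)·100 = 181/10
Var(X) = 181/10 − (5/2)² = 237/20 ≈ 11.850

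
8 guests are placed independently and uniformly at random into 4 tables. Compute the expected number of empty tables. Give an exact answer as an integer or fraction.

6561/16384

Let Xⱼ=1 if table j is empty. P(Xⱼ=1) = ((4-1)/4)^8 = 6561/65536.
By linearity, E[#empty] = 4·6561/65536 = 6561/16384.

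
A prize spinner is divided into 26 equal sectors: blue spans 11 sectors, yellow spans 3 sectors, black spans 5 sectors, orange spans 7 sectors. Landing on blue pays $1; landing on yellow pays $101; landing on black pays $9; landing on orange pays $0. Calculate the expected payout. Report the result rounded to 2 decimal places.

$13.81

E[payout] = (11/26)·1 + (3/26)·101 + (5/26)·9 + (7/26)·0 = 359/26
≈ $13.81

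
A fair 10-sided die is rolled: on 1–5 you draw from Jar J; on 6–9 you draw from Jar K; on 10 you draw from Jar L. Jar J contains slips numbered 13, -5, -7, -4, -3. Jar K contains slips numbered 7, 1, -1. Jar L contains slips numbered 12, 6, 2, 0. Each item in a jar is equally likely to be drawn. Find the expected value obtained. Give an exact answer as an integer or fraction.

E[X | Jar J] = (13 − 5 − 7 − 4 − 3)/5 = -6/5
E[X | Jar K] = (7 + 1 − 1)/3 = 7/3
E[X | Jar L] = (12 + 6 + 2 + 0)/4 = 5
E[X] = (1/2)·(-6/5) + (2/5)·7/3 + (1/10)·5 = 5/6

5/6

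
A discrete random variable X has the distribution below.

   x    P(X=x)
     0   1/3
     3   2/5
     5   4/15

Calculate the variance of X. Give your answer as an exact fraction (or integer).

E[X] = (1/3)·0 + (2/5)·3 + (4/15)·5 = 38/15
E[X²] = (1/3)·0 + (2/5)·9 + (4/15)·25 = 154/15
Var(X) = 154/15 − (38/15)² = 866/225

866/225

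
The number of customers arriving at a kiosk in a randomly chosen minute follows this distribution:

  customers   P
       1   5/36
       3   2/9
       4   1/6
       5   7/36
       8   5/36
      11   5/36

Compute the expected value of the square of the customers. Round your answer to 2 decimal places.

E[X²] = (5/36)·1 + (2/9)·9 + (1/6)·16 + (7/36)·25 + (5/36)·64 + (5/36)·121
     = 1273/36 ≈ 35.36

35.36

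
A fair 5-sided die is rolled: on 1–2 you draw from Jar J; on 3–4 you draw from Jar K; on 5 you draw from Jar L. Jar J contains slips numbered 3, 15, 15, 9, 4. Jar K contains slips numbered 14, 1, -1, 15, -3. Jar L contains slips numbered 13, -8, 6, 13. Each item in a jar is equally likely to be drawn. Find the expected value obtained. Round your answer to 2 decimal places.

E[X | Jar J] = (3 + 15 + 15 + 9 + 4)/5 = 46/5
E[X | Jar K] = (14 + 1 − 1 + 15 − 3)/5 = 26/5
E[X | Jar L] = (13 − 8 + 6 + 13)/4 = 6
E[X] = (2/5)·46/5 + (2/5)·26/5 + (1/5)·6 = 174/25 ≈ 6.96

6.96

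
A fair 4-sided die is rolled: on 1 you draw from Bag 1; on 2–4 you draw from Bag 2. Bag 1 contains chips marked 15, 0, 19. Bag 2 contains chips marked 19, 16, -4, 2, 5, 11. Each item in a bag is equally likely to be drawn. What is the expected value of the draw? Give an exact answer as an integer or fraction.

215/24

E[X | Bag 1] = (15 + 0 + 19)/3 = 34/3
E[X | Bag 2] = (19 + 16 − 4 + 2 + 5 + 11)/6 = 49/6
E[X] = (1/4)·34/3 + (3/4)·49/6 = 215/24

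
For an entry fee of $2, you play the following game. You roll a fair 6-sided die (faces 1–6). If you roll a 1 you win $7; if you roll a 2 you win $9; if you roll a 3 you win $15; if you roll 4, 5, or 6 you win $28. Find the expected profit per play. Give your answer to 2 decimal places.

$17.17

E[payout] = (1/6)·7 + (1/6)·9 + (1/6)·15 + (1/2)·28 = 115/6
Expected profit = 115/6 − 2 = 103/6 ≈ $17.17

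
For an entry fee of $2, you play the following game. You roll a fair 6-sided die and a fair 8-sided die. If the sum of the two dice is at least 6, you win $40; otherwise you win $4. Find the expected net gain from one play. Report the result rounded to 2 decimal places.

$30.50

E[payout] = (5/24)·4 + (19/24)·40 = 65/2
Expected profit = 65/2 − 2 = 61/2 ≈ $30.50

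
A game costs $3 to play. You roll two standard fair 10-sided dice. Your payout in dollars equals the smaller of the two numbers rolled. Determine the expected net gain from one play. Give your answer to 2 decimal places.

Distribution of the smaller of the two numbers rolled: 1 w.p. 19/100, 2 w.p. 17/100, 3 w.p. 3/20, 4 w.p. 13/100, 5 w.p. 11/100, 6 w.p. 9/100, …
E[payout] = (19/100)·1 + (17/100)·2 + (3/20)·3 + (13/100)·4 + (11/100)·5 + (9/100)·6 + (7/100)·7 + (1/20)·8 + (3/100)·9 + (1/100)·10 = 77/20
Expected profit = 77/20 − 3 = 17/20 ≈ $0.85

$0.85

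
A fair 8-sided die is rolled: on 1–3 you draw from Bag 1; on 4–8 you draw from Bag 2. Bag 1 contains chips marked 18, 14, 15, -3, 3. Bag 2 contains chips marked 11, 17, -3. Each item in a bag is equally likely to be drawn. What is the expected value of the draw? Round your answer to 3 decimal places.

8.733

E[X | Bag 1] = (18 + 14 + 15 − 3 + 3)/5 = 47/5
E[X | Bag 2] = (11 + 17 − 3)/3 = 25/3
E[X] = (3/8)·47/5 + (5/8)·25/3 = 131/15 ≈ 8.733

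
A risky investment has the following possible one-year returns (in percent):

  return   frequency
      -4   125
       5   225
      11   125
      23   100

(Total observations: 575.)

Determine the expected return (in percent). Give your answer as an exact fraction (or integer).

Total = 575, so P(return=-4) = 125/575, etc.
E[X] = (5/23)·(-4) + (9/23)·5 + (5/23)·11 + (4/23)·23
     = 172/23

172/23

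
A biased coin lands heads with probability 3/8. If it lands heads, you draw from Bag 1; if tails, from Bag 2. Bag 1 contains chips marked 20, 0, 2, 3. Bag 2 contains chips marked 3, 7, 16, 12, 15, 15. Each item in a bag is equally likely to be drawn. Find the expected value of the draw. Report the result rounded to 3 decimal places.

9.427

E[X | Bag 1] = (20 + 0 + 2 + 3)/4 = 25/4
E[X | Bag 2] = (3 + 7 + 16 + 12 + 15 + 15)/6 = 34/3
E[X] = (3/8)·25/4 + (5/8)·34/3 = 905/96 ≈ 9.427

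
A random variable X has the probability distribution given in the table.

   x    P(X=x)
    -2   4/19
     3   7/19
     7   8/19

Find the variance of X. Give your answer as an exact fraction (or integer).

4188/361

E[X] = (4/19)·(-2) + (7/19)·3 + (8/19)·7 = 69/19
E[X²] = (4/19)·4 + (7/19)·9 + (8/19)·49 = 471/19
Var(X) = 471/19 − (69/19)² = 4188/361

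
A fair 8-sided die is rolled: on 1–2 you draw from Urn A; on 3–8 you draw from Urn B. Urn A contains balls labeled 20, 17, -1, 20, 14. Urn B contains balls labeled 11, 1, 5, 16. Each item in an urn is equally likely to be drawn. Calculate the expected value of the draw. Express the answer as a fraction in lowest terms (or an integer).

155/16

E[X | Urn A] = (20 + 17 − 1 + 20 + 14)/5 = 14
E[X | Urn B] = (11 + 1 + 5 + 16)/4 = 33/4
E[X] = (1/4)·14 + (3/4)·33/4 = 155/16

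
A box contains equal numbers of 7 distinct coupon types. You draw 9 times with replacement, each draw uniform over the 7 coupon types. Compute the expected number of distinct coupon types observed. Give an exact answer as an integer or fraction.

30275911/5764801

Let Xⱼ=1 if type j appears at least once. P(Xⱼ=1) = 1 − ((7−1)/7)^9 = 30275911/40353607.
E[#distinct] = 7·30275911/40353607 = 30275911/5764801.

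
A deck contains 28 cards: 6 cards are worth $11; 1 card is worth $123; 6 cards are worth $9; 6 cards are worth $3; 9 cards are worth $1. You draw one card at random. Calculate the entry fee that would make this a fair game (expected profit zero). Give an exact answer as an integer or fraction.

E[payout] = (6/28)·11 + (1/28)·123 + (6/28)·9 + (6/28)·3 + (9/28)·1 = 135/14
Fair fee = E[payout] = 135/14

135/14 dollars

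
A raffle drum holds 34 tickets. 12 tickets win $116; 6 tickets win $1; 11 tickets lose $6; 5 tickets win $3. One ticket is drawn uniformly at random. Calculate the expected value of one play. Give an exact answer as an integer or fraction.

E[payout] = (12/34)·116 + (6/34)·1 + (11/34)·(-6) + (5/34)·3 = 1347/34

1347/34 dollars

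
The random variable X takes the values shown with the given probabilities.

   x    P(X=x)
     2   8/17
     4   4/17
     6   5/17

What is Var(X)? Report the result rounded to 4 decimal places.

E[X] = (8/17)·2 + (4/17)·4 + (5/17)·6 = 62/17
E[X²] = (8/17)·4 + (4/17)·16 + (5/17)·36 = 276/17
Var(X) = 276/17 − (62/17)² = 848/289 ≈ 2.9343

2.9343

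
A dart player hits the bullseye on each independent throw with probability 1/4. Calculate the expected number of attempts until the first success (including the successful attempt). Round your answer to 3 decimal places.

For a geometric distribution, E[trials] = 1/p = 1/(1/4) = 4.
≈ 4.000

4.000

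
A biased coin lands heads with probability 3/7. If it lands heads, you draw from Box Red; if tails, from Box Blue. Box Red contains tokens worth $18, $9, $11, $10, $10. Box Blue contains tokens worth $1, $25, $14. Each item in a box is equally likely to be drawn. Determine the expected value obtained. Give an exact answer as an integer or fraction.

1322/105 dollars

E[X | Box Red] = (18 + 9 + 11 + 10 + 10)/5 = 58/5
E[X | Box Blue] = (1 + 25 + 14)/3 = 40/3
E[X] = (3/7)·58/5 + (4/7)·40/3 = 1322/105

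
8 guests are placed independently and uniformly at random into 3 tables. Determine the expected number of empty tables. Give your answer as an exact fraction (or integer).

Let Xⱼ=1 if table j is empty. P(Xⱼ=1) = ((3-1)/3)^8 = 256/6561.
By linearity, E[#empty] = 3·256/6561 = 256/2187.

256/2187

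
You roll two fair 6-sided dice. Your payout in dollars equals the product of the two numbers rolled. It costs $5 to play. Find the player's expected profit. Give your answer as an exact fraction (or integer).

29/4 dollars

Distribution of the product of the two numbers rolled: 1 w.p. 1/36, 2 w.p. 1/18, 3 w.p. 1/18, 4 w.p. 1/12, 5 w.p. 1/18, 6 w.p. 1/9, …
E[payout] = (1/36)·1 + (1/18)·2 + (1/18)·3 + (1/12)·4 + (1/18)·5 + (1/9)·6 + (1/18)·8 + (1/36)·9 + (1/18)·10 + (1/9)·12 + (1/18)·15 + (1/36)·16 + (1/18)·18 + (1/18)·20 + (1/18)·24 + (1/36)·25 + (1/18)·30 + (1/36)·36 = 49/4
Expected profit = 49/4 − 5 = 29/4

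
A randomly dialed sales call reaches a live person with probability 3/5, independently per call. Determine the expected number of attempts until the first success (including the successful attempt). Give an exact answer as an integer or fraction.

For a geometric distribution, E[trials] = 1/p = 1/(3/5) = 5/3.

5/3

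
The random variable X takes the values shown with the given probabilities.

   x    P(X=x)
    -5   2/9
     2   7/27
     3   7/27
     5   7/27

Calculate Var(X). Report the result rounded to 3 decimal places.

E[X] = (2/9)·(-5) + (7/27)·2 + (7/27)·3 + (7/27)·5 = 40/27
E[X²] = (2/9)·25 + (7/27)·4 + (7/27)·9 + (7/27)·25 = 416/27
Var(X) = 416/27 − (40/27)² = 9632/729 ≈ 13.213

13.213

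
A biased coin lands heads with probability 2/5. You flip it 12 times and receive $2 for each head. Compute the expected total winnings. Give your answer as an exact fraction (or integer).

E[#heads] = 12·2/5 = 24/5 (linearity over flips).
E[winnings] = 2·24/5 = 48/5.

48/5 dollars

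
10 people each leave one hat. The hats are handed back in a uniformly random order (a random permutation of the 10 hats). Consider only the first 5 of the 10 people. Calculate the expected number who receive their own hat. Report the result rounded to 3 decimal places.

Let Xᵢ = 1 if person i gets their own hat. For each i, P(Xᵢ=1) = 1/10.
By linearity of expectation, E[X₁+…+X_5] = 5·(1/10) = 1/2.
≈ 0.500

0.500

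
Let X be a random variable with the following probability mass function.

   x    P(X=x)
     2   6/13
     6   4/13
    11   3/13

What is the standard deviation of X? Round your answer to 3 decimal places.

E[X] = 69/13, E[X²] = 531/13
Var(X) = E[X²] − (E[X])² = 531/13 − 4761/169 = 2142/169
SD(X) = √(2142/169) ≈ 3.560

3.560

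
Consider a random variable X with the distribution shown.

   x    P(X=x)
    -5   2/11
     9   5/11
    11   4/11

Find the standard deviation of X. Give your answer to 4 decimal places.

E[X] = 79/11, E[X²] = 939/11
Var(X) = E[X²] − (E[X])² = 939/11 − 6241/121 = 4088/121
SD(X) = √(4088/121) ≈ 5.8125

5.8125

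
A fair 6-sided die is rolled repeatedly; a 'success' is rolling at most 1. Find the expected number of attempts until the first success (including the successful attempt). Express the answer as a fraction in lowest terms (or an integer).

6

For a geometric distribution, E[trials] = 1/p = 1/(1/6) = 6.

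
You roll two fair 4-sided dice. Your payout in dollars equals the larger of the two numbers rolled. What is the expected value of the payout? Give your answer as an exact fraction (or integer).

Distribution of the larger of the two numbers rolled: 1 w.p. 1/16, 2 w.p. 3/16, 3 w.p. 5/16, 4 w.p. 7/16
E[payout] = (1/16)·1 + (3/16)·2 + (5/16)·3 + (7/16)·4 = 25/8

25/8 dollars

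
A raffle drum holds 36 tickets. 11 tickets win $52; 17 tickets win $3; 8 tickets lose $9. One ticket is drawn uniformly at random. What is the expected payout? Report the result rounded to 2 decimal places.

E[payout] = (11/36)·52 + (17/36)·3 + (8/36)·(-9) = 551/36
≈ $15.31

$15.31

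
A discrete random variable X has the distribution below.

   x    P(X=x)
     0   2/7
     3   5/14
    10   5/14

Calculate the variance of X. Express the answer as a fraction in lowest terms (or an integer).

E[X] = (2/7)·0 + (5/14)·3 + (5/14)·10 = 65/14
E[X²] = (2/7)·0 + (5/14)·9 + (5/14)·100 = 545/14
Var(X) = 545/14 − (65/14)² = 3405/196

3405/196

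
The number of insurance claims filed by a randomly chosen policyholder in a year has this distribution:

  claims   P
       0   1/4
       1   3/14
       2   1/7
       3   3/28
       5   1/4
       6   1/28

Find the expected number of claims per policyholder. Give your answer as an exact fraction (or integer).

16/7

E[X] = (1/4)·0 + (3/14)·1 + (1/7)·2 + (3/28)·3 + (1/4)·5 + (1/28)·6
     = 16/7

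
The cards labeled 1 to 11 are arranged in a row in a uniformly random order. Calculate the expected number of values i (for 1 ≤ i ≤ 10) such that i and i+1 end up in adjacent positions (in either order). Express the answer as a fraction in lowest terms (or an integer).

For each i ∈ {1,…,10}, let Xᵢ = 1 if i and i+1 are adjacent. P(Xᵢ=1) = 2·(11−1)!/11! = 2/11.
By linearity, E[ΣXᵢ] = (10)·(2/11) = 20/11.

20/11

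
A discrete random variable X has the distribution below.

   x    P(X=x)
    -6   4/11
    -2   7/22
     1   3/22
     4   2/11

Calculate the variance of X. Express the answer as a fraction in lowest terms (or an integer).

6577/484

E[X] = (4/11)·(-6) + (7/22)·(-2) + (3/22)·1 + (2/11)·4 = -43/22
E[X²] = (4/11)·36 + (7/22)·4 + (3/22)·1 + (2/11)·16 = 383/22
Var(X) = 383/22 − (-43/22)² = 6577/484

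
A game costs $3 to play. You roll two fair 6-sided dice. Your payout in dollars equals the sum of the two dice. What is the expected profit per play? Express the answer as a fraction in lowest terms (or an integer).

$4

Distribution of the sum of the two dice: 2 w.p. 1/36, 3 w.p. 1/18, 4 w.p. 1/12, 5 w.p. 1/9, 6 w.p. 5/36, 7 w.p. 1/6, …
E[payout] = (1/36)·2 + (1/18)·3 + (1/12)·4 + (1/9)·5 + (5/36)·6 + (1/6)·7 + (5/36)·8 + (1/9)·9 + (1/12)·10 + (1/18)·11 + (1/36)·12 = 7
Expected profit = 7 − 3 = 4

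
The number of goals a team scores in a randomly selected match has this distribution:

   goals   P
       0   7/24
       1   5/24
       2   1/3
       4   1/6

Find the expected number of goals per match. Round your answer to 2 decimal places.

1.54

E[X] = (7/24)·0 + (5/24)·1 + (1/3)·2 + (1/6)·4
     = 37/24 ≈ 1.54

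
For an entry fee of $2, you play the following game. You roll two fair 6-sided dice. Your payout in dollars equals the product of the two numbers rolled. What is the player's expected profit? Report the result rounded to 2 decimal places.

$10.25

Distribution of the product of the two numbers rolled: 1 w.p. 1/36, 2 w.p. 1/18, 3 w.p. 1/18, 4 w.p. 1/12, 5 w.p. 1/18, 6 w.p. 1/9, …
E[payout] = (1/36)·1 + (1/18)·2 + (1/18)·3 + (1/12)·4 + (1/18)·5 + (1/9)·6 + (1/18)·8 + (1/36)·9 + (1/18)·10 + (1/9)·12 + (1/18)·15 + (1/36)·16 + (1/18)·18 + (1/18)·20 + (1/18)·24 + (1/36)·25 + (1/18)·30 + (1/36)·36 = 49/4
Expected profit = 49/4 − 2 = 41/4 ≈ $10.25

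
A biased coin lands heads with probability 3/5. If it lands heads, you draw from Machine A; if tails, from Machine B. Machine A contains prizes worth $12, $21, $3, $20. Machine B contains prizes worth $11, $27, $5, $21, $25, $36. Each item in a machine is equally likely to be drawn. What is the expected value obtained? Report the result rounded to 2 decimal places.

E[X | Machine A] = (12 + 21 + 3 + 20)/4 = 14
E[X | Machine B] = (11 + 27 + 5 + 21 + 25 + 36)/6 = 125/6
E[X] = (3/5)·14 + (2/5)·125/6 = 251/15 ≈ 16.73

$16.73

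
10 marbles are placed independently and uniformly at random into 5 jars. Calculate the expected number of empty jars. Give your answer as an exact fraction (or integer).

Let Xⱼ=1 if jar j is empty. P(Xⱼ=1) = ((5-1)/5)^10 = 1048576/9765625.
By linearity, E[#empty] = 5·1048576/9765625 = 1048576/1953125.

1048576/1953125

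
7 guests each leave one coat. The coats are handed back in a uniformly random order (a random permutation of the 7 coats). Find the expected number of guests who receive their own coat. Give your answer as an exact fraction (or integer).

1

Let Xᵢ = 1 if person i gets their own coat. For each i, P(Xᵢ=1) = 1/7.
By linearity of expectation, E[X₁+…+X_7] = 7·(1/7) = 1.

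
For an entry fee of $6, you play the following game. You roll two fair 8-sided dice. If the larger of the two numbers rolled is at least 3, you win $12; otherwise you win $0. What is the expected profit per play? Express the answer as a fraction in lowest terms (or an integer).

E[payout] = (1/16)·0 + (15/16)·12 = 45/4
Expected profit = 45/4 − 6 = 21/4

21/4 dollars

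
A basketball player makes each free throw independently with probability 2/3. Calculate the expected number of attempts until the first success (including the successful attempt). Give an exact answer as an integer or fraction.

3/2

For a geometric distribution, E[trials] = 1/p = 1/(2/3) = 3/2.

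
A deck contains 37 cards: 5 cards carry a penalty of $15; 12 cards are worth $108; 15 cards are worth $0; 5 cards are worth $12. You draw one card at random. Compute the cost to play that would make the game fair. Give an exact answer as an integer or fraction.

1281/37 dollars

E[payout] = (5/37)·(-15) + (12/37)·108 + (15/37)·0 + (5/37)·12 = 1281/37
Fair fee = E[payout] = 1281/37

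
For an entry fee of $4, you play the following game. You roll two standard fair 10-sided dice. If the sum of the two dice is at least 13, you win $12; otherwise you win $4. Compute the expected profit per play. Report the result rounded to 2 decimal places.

$2.88

E[payout] = (16/25)·4 + (9/25)·12 = 172/25
Expected profit = 172/25 − 4 = 72/25 ≈ $2.88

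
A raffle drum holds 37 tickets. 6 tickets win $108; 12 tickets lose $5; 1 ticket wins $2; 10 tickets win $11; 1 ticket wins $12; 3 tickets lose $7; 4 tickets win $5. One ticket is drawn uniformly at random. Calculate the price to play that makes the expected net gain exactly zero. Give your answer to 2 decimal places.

E[payout] = (6/37)·108 + (12/37)·(-5) + (1/37)·2 + (10/37)·11 + (1/37)·12 + (3/37)·(-7) + (4/37)·5 = 711/37
Fair fee = E[payout] = 711/37 ≈ $19.22

$19.22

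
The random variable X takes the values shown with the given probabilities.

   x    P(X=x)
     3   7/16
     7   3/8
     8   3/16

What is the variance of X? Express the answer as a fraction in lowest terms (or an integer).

E[X] = (7/16)·3 + (3/8)·7 + (3/16)·8 = 87/16
E[X²] = (7/16)·9 + (3/8)·49 + (3/16)·64 = 549/16
Var(X) = 549/16 − (87/16)² = 1215/256

1215/256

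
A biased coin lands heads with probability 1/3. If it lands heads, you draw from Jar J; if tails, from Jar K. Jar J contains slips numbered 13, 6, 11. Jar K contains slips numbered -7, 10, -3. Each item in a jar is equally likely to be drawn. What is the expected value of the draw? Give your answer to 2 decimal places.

E[X | Jar J] = (13 + 6 + 11)/3 = 10
E[X | Jar K] = (-7 + 10 − 3)/3 = 0
E[X] = (1/3)·10 + (2/3)·0 = 10/3 ≈ 3.33

3.33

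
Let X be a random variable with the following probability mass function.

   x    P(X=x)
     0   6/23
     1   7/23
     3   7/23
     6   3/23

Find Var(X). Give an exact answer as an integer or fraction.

E[X] = (6/23)·0 + (7/23)·1 + (7/23)·3 + (3/23)·6 = 2
E[X²] = (6/23)·0 + (7/23)·1 + (7/23)·9 + (3/23)·36 = 178/23
Var(X) = 178/23 − (2)² = 86/23

86/23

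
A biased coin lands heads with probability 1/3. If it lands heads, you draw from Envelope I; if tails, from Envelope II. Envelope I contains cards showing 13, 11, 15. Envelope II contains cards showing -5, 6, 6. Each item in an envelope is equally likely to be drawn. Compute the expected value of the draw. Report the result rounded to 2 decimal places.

5.89

E[X | Envelope I] = (13 + 11 + 15)/3 = 13
E[X | Envelope II] = (-5 + 6 + 6)/3 = 7/3
E[X] = (1/3)·13 + (2/3)·7/3 = 53/9 ≈ 5.89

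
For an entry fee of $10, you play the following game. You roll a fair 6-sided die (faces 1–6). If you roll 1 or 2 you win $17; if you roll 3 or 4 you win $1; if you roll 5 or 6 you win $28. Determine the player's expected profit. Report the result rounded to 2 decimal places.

$5.33

E[payout] = (1/3)·1 + (1/3)·17 + (1/3)·28 = 46/3
Expected profit = 46/3 − 10 = 16/3 ≈ $5.33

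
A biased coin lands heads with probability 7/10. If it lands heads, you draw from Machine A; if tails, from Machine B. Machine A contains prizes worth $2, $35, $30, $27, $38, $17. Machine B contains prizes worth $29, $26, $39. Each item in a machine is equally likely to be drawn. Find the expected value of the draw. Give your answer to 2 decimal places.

$26.78

E[X | Machine A] = (2 + 35 + 30 + 27 + 38 + 17)/6 = 149/6
E[X | Machine B] = (29 + 26 + 39)/3 = 94/3
E[X] = (7/10)·149/6 + (3/10)·94/3 = 1607/60 ≈ 26.78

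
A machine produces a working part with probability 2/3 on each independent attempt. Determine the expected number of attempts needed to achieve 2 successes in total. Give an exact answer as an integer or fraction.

By linearity (sum of 2 independent geometric waits), E[trials] = 2/p = 2/(2/3) = 3.

3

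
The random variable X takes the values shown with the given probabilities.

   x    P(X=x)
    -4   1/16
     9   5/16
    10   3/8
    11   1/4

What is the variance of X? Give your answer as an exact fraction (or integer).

3055/256

E[X] = (1/16)·(-4) + (5/16)·9 + (3/8)·10 + (1/4)·11 = 145/16
E[X²] = (1/16)·16 + (5/16)·81 + (3/8)·100 + (1/4)·121 = 1505/16
Var(X) = 1505/16 − (145/16)² = 3055/256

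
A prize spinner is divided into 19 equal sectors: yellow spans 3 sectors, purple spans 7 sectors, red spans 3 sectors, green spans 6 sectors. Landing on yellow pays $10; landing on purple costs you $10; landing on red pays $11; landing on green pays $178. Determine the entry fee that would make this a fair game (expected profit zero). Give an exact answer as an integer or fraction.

1061/19 dollars

E[payout] = (3/19)·10 + (7/19)·(-10) + (3/19)·11 + (6/19)·178 = 1061/19
Fair fee = E[payout] = 1061/19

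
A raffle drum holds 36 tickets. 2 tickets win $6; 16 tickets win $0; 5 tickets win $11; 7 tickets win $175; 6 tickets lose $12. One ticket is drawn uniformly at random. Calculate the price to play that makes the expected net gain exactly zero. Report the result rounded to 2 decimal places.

$33.89

E[payout] = (2/36)·6 + (16/36)·0 + (5/36)·11 + (7/36)·175 + (6/36)·(-12) = 305/9
Fair fee = E[payout] = 305/9 ≈ $33.89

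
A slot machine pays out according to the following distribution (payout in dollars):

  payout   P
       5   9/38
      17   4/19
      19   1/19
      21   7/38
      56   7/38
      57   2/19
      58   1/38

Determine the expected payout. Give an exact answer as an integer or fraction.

E[X] = (9/38)·5 + (4/19)·17 + (1/19)·19 + (7/38)·21 + (7/38)·56 + (2/19)·57 + (1/38)·58
     = 522/19

522/19 dollars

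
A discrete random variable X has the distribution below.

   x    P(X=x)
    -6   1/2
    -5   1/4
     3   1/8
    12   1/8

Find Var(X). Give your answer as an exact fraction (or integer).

E[X] = (1/2)·(-6) + (1/4)·(-5) + (1/8)·3 + (1/8)·12 = -19/8
E[X²] = (1/2)·36 + (1/4)·25 + (1/8)·9 + (1/8)·144 = 347/8
Var(X) = 347/8 − (-19/8)² = 2415/64

2415/64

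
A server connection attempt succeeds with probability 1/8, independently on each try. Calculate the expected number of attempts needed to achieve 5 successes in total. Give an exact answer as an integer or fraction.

By linearity (sum of 5 independent geometric waits), E[trials] = 5/p = 5/(1/8) = 40.

40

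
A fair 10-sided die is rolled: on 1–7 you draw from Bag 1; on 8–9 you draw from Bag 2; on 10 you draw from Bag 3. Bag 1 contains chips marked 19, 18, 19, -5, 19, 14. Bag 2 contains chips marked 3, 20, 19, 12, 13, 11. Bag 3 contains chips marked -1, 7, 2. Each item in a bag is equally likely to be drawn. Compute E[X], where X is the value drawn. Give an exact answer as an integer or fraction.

38/3

E[X | Bag 1] = (19 + 18 + 19 − 5 + 19 + 14)/6 = 14
E[X | Bag 2] = (3 + 20 + 19 + 12 + 13 + 11)/6 = 13
E[X | Bag 3] = (-1 + 7 + 2)/3 = 8/3
E[X] = (7/10)·14 + (1/5)·13 + (1/10)·8/3 = 38/3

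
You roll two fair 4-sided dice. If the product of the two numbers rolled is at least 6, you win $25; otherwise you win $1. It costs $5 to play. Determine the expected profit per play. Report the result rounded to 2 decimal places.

E[payout] = (1/2)·1 + (1/2)·25 = 13
Expected profit = 13 − 5 = 8 ≈ $8.00

$8.00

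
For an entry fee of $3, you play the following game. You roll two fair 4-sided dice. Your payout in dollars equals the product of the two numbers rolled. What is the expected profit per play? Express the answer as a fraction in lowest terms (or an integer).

13/4 dollars

Distribution of the product of the two numbers rolled: 1 w.p. 1/16, 2 w.p. 1/8, 3 w.p. 1/8, 4 w.p. 3/16, 6 w.p. 1/8, 8 w.p. 1/8, …
E[payout] = (1/16)·1 + (1/8)·2 + (1/8)·3 + (3/16)·4 + (1/8)·6 + (1/8)·8 + (1/16)·9 + (1/8)·12 + (1/16)·16 = 25/4
Expected profit = 25/4 − 3 = 13/4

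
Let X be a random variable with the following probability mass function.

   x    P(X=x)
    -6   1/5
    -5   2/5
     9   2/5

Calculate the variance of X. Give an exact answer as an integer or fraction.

1236/25

E[X] = (1/5)·(-6) + (2/5)·(-5) + (2/5)·9 = 2/5
E[X²] = (1/5)·36 + (2/5)·25 + (2/5)·81 = 248/5
Var(X) = 248/5 − (2/5)² = 1236/25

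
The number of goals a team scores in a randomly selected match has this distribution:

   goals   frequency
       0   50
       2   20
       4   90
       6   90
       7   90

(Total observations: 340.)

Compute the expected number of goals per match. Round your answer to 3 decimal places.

4.618

Total = 340, so P(goals=0) = 50/340, etc.
E[X] = (5/34)·0 + (1/17)·2 + (9/34)·4 + (9/34)·6 + (9/34)·7
     = 157/34 ≈ 4.618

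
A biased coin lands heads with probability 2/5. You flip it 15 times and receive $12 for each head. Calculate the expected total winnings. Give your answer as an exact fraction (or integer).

E[#heads] = 15·2/5 = 6 (linearity over flips).
E[winnings] = 12·6 = 72.

$72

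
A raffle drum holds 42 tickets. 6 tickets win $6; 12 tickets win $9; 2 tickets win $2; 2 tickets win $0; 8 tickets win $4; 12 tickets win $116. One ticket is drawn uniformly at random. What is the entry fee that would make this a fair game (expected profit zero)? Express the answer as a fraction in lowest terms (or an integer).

262/7 dollars

E[payout] = (6/42)·6 + (12/42)·9 + (2/42)·2 + (2/42)·0 + (8/42)·4 + (12/42)·116 = 262/7
Fair fee = E[payout] = 262/7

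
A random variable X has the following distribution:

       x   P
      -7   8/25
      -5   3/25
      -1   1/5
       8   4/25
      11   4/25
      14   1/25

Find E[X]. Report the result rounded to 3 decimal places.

0.560

E[X] = (8/25)·(-7) + (3/25)·(-5) + (1/5)·(-1) + (4/25)·8 + (4/25)·11 + (1/25)·14
     = 14/25 ≈ 0.560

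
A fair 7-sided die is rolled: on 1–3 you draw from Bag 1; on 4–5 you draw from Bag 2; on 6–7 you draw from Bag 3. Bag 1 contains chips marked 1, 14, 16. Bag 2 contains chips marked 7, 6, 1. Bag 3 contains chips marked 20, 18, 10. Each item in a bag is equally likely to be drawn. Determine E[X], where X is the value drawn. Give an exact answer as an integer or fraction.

31/3

E[X | Bag 1] = (1 + 14 + 16)/3 = 31/3
E[X | Bag 2] = (7 + 6 + 1)/3 = 14/3
E[X | Bag 3] = (20 + 18 + 10)/3 = 16
E[X] = (3/7)·31/3 + (2/7)·14/3 + (2/7)·16 = 31/3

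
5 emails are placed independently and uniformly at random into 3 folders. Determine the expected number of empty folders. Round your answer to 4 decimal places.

Let Xⱼ=1 if folder j is empty. P(Xⱼ=1) = ((3-1)/3)^5 = 32/243.
By linearity, E[#empty] = 3·32/243 = 32/81.
≈ 0.3951

0.3951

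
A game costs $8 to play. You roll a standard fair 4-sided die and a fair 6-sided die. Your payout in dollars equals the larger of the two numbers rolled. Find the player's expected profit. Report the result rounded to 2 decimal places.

-$4.08

Distribution of the larger of the two numbers rolled: 1 w.p. 1/24, 2 w.p. 1/8, 3 w.p. 5/24, 4 w.p. 7/24, 5 w.p. 1/6, 6 w.p. 1/6
E[payout] = (1/24)·1 + (1/8)·2 + (5/24)·3 + (7/24)·4 + (1/6)·5 + (1/6)·6 = 47/12
Expected profit = 47/12 − 8 = -49/12 ≈ -$4.08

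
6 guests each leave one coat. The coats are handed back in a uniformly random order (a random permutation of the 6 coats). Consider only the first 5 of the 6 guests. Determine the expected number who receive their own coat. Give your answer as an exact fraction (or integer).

Let Xᵢ = 1 if person i gets their own coat. For each i, P(Xᵢ=1) = 1/6.
By linearity of expectation, E[X₁+…+X_5] = 5·(1/6) = 5/6.

5/6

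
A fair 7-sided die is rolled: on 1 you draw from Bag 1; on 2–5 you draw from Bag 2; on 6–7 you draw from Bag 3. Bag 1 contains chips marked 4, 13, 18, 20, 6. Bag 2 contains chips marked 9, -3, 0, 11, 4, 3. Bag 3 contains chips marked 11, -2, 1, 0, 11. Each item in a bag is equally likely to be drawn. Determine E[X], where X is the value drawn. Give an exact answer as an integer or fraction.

183/35

E[X | Bag 1] = (4 + 13 + 18 + 20 + 6)/5 = 61/5
E[X | Bag 2] = (9 − 3 + 0 + 11 + 4 + 3)/6 = 4
E[X | Bag 3] = (11 − 2 + 1 + 0 + 11)/5 = 21/5
E[X] = (1/7)·61/5 + (4/7)·4 + (2/7)·21/5 = 183/35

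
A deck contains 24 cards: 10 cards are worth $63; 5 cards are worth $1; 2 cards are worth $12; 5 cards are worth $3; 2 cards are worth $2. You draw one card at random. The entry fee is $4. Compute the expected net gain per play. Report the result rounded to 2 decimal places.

E[payout] = (10/24)·63 + (5/24)·1 + (2/24)·12 + (5/24)·3 + (2/24)·2 = 113/4
Expected profit = 113/4 − 4 = 97/4 ≈ $24.25

$24.25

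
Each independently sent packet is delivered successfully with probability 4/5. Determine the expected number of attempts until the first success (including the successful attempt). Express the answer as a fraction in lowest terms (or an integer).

For a geometric distribution, E[trials] = 1/p = 1/(4/5) = 5/4.

5/4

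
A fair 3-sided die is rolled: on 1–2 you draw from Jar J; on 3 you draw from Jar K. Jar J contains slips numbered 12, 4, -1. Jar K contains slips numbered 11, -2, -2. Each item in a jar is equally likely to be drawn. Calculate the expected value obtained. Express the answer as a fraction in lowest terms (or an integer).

37/9

E[X | Jar J] = (12 + 4 − 1)/3 = 5
E[X | Jar K] = (11 − 2 − 2)/3 = 7/3
E[X] = (2/3)·5 + (1/3)·7/3 = 37/9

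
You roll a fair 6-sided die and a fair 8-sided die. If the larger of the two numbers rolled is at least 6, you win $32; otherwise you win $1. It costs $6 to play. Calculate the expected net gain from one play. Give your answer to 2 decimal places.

$9.85

E[payout] = (25/48)·1 + (23/48)·32 = 761/48
Expected profit = 761/48 − 6 = 473/48 ≈ $9.85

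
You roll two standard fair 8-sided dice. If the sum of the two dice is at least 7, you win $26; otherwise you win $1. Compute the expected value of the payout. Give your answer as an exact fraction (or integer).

E[payout] = (15/64)·1 + (49/64)·26 = 1289/64

1289/64 dollars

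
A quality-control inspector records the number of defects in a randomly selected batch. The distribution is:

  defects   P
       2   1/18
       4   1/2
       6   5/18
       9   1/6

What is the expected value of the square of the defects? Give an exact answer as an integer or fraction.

571/18

E[X²] = (1/18)·4 + (1/2)·16 + (5/18)·36 + (1/6)·81
     = 571/18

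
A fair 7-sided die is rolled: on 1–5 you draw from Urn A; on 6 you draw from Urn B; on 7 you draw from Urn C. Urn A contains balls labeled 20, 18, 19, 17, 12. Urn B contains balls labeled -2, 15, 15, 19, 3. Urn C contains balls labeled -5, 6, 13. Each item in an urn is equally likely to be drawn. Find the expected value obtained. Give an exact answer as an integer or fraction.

E[X | Urn A] = (20 + 18 + 19 + 17 + 12)/5 = 86/5
E[X | Urn B] = (-2 + 15 + 15 + 19 + 3)/5 = 10
E[X | Urn C] = (-5 + 6 + 13)/3 = 14/3
E[X] = (5/7)·86/5 + (1/7)·10 + (1/7)·14/3 = 302/21

302/21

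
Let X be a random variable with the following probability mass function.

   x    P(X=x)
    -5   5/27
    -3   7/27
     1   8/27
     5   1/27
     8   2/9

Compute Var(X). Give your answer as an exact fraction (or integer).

E[X] = (5/27)·(-5) + (7/27)·(-3) + (8/27)·1 + (1/27)·5 + (2/9)·8 = 5/9
E[X²] = (5/27)·25 + (7/27)·9 + (8/27)·1 + (1/27)·25 + (2/9)·64 = 605/27
Var(X) = 605/27 − (5/9)² = 1790/81

1790/81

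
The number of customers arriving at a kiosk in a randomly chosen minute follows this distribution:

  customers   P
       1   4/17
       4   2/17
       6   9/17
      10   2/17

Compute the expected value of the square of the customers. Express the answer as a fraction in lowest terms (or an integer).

560/17

E[X²] = (4/17)·1 + (2/17)·16 + (9/17)·36 + (2/17)·100
     = 560/17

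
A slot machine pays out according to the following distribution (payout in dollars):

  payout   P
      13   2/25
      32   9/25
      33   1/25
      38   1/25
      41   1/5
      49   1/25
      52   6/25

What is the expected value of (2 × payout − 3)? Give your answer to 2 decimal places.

73.08

E[2x-3] = (2/25)·23 + (9/25)·61 + (1/25)·63 + (1/25)·73 + (1/5)·79 + (1/25)·95 + (6/25)·101
     = 1827/25 ≈ 73.08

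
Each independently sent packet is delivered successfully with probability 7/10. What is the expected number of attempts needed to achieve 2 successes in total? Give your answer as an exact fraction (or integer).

20/7

By linearity (sum of 2 independent geometric waits), E[trials] = 2/p = 2/(7/10) = 20/7.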